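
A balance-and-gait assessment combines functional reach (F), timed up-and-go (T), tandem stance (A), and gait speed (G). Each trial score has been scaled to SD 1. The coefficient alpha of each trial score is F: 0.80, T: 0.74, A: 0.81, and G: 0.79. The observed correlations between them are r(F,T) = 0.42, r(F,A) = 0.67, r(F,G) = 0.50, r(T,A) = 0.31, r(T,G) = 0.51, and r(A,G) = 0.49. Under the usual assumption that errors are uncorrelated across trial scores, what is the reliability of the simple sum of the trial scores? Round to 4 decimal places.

Var(F+T+A+G) = 4 + 2·[0.42 + 0.67 + 0.50 + 0.31 + 0.51 + 0.49] = 4 + 5.8 = 9.8.
With uncorrelated errors the cross-covariances are all true-score covariance, so they carry over unchanged; only the diagonal terms shrink to ρᵢσᵢ².
True-score variance = [0.80 + 0.74 + 0.81 + 0.79] + 5.8 = 3.14 + 5.8 = 8.94.
Reliability = 8.94 / 9.8 = 0.9122.

0.9122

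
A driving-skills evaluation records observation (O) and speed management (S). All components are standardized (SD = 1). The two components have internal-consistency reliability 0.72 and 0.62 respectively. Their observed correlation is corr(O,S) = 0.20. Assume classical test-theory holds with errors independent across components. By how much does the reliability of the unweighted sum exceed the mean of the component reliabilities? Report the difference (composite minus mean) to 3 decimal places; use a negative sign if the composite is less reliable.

0.055

Var(sum) = 2 + 0.4 = 2.4; true-score variance = 1.34 + 0.4 = 1.74; composite reliability = 0.7250.
Mean component reliability = 0.6700.
Difference = 0.7250 − 0.6700 = 0.055.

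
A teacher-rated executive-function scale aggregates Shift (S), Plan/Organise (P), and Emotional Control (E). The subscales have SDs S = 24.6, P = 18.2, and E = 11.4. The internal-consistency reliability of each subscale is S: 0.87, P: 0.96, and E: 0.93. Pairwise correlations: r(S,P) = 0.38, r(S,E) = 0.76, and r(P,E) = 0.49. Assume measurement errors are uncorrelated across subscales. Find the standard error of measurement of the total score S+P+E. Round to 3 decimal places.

10.051

Var(total) = 1066.36 + 969.866 = 2036.23.
True-score variance = 965.342 + 969.866 = 1935.21, so reliability = 0.9504.
Error variance = 2036.23 − 1935.21 = 101.018; SEM = √101.018 = 10.051.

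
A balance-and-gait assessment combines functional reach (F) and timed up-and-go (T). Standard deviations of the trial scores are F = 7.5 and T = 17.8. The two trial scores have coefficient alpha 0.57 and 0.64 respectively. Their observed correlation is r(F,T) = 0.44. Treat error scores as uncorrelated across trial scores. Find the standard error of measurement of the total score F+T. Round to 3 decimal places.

Var(total) = 373.09 + 117.48 = 490.57.
True-score variance = 234.84 + 117.48 = 352.32, so reliability = 0.7182.
Error variance = 490.57 − 352.32 = 138.25; SEM = √138.25 = 11.758.

11.758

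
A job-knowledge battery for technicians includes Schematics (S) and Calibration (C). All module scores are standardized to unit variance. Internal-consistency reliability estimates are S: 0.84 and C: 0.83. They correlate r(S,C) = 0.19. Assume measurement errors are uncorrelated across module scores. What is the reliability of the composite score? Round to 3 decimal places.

Var(S+C) = 2 + 2·[0.19] = 2 + 0.38 = 2.38.
Because errors are independent across components, Cov(Tᵢ,Tⱼ) = Cov(Xᵢ,Xⱼ); the off-diagonal part of the true-score variance is the same as above.
True-score variance = [0.84 + 0.83] + 0.38 = 1.67 + 0.38 = 2.05.
Reliability = 2.05 / 2.38 = 0.861.

0.861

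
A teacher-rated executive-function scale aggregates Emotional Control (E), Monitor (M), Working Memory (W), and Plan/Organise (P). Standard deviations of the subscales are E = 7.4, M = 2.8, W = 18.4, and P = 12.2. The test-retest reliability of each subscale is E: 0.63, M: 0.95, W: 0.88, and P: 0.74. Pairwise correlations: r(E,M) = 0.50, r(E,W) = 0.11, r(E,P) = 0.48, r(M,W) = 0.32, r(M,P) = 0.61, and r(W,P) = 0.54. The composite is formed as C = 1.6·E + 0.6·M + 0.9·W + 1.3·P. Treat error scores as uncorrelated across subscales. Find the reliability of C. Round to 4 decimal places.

Var(C) = 1.6²·7.4² + 0.6²·2.8² + 0.9²·18.4² + 1.3²·12.2² + 2·[0.96·7.4·2.8·0.50 + 1.44·7.4·18.4·0.11 + 2.08·7.4·12.2·0.48 + 0.54·2.8·18.4·0.32 + 0.78·2.8·12.2·0.61 + 1.17·18.4·12.2·0.54] = 668.781 + 577.263 = 1246.04.
Because errors are independent across components, Cov(Tᵢ,Tⱼ) = Cov(Xᵢ,Xⱼ); the off-diagonal part of the true-score variance is the same as above.
True-score variance = [1.6²·7.4²·0.63 + 0.6²·2.8²·0.95 + 0.9²·18.4²·0.88 + 1.3²·12.2²·0.74] + 577.263 = 518.463 + 577.263 = 1095.73.
Reliability = 1095.73 / 1246.04 = 0.8794.

0.8794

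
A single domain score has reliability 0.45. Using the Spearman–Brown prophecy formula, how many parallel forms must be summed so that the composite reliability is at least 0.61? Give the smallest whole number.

2

k ≥ ρ*(1−ρ₁)/(ρ₁(1−ρ*)) = 0.61·0.55 / (0.45·0.39) = 1.912.
Smallest integer k = 2.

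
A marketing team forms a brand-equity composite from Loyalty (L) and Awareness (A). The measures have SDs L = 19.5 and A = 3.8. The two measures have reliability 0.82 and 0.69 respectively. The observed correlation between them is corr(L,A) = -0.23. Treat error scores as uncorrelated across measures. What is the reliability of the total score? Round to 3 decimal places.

Var(L+A) = 19.5² + 3.8² + 2·[19.5·3.8·(-0.23)] = 394.69 − 34.086 = 360.604.
Because errors are independent across components, Cov(Tᵢ,Tⱼ) = Cov(Xᵢ,Xⱼ); the off-diagonal part of the true-score variance is the same as above.
True-score variance = [19.5²·0.82 + 3.8²·0.69] − 34.086 = 321.769 − 34.086 = 287.683.
Reliability = 287.683 / 360.604 = 0.798.

0.798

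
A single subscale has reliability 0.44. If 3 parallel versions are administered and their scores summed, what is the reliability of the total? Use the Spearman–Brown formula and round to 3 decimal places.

0.702

ρ_k = kρ / (1 + (k−1)ρ) = 3·0.44 / (1 + 2·0.44) = 1.320 / 1.880 = 0.702.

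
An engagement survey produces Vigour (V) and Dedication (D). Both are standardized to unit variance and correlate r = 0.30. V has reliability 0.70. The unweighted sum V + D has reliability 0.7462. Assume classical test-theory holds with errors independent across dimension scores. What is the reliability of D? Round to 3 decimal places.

Var(V+D) = 2 + 2·0.30 = 2.600.
True-score variance = ρ_V + ρ_D + 2·0.30, so 0.7462 = (0.70 + ρ_D + 0.60) / 2.600.
ρ_D = 0.7462·2.600 − 0.70 − 0.60 = 0.640.

0.640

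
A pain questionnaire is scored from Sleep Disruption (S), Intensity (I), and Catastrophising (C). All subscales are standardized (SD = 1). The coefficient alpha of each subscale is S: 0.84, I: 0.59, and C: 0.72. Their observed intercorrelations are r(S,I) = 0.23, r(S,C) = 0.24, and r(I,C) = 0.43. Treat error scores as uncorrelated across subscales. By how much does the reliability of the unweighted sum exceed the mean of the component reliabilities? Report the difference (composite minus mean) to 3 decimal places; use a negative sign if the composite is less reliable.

0.106

Var(sum) = 3 + 1.8 = 4.8; true-score variance = 2.15 + 1.8 = 3.95; composite reliability = 0.8229.
Mean component reliability = 0.7167.
Difference = 0.8229 − 0.7167 = 0.106.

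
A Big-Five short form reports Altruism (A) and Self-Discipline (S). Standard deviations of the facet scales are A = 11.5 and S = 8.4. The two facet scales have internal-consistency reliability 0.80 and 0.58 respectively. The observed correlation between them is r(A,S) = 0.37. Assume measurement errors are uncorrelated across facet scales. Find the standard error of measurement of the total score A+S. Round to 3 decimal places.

7.489

Var(total) = 202.81 + 71.484 = 274.294.
True-score variance = 146.725 + 71.484 = 218.209, so reliability = 0.7955.
Error variance = 274.294 − 218.209 = 56.0852; SEM = √56.0852 = 7.489.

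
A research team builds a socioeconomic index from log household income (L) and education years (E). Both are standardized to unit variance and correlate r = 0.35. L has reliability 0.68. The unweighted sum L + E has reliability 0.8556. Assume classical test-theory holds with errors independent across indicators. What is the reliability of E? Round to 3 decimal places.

Var(L+E) = 2 + 2·0.35 = 2.700.
True-score variance = ρ_L + ρ_E + 2·0.35, so 0.8556 = (0.68 + ρ_E + 0.70) / 2.700.
ρ_E = 0.8556·2.700 − 0.68 − 0.70 = 0.930.

0.930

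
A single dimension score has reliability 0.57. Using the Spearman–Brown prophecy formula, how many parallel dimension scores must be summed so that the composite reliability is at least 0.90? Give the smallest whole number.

7

k ≥ ρ*(1−ρ₁)/(ρ₁(1−ρ*)) = 0.90·0.43 / (0.57·0.10) = 6.789.
Smallest integer k = 7.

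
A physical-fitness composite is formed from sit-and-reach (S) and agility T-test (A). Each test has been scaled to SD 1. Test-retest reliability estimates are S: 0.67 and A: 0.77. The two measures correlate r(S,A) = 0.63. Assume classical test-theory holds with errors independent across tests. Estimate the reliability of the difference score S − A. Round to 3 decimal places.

Var(S−A) = 1 + 1 − 2·0.63 = 2 − 1.26 = 0.74.
Under uncorrelated errors the observed covariances equal the true-score covariances, so only the own-variance terms attenuate.
True-score variance = [0.67 + 0.77] − 1.26 = 1.44 − 1.26 = 0.18.
Reliability = 0.18 / 0.74 = 0.243.

0.243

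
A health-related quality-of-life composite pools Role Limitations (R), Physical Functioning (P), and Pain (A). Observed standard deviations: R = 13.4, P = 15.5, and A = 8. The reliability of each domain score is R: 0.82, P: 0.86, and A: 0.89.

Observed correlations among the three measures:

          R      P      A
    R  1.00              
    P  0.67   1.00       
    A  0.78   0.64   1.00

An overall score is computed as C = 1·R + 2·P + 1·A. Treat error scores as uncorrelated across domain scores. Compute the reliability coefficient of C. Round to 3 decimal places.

0.923

Var(C) = 13.4² + 2²·15.5² + 8² + 2·[2·13.4·15.5·0.67 + 13.4·8·0.78 + 2·15.5·8·0.64] = 1204.56 + 1041.31 = 2245.87.
Under uncorrelated errors the observed covariances equal the true-score covariances, so only the own-variance terms attenuate.
True-score variance = [13.4²·0.82 + 2²·15.5²·0.86 + 8²·0.89] + 1041.31 = 1030.66 + 1041.31 = 2071.97.
Reliability = 2071.97 / 2245.87 = 0.923.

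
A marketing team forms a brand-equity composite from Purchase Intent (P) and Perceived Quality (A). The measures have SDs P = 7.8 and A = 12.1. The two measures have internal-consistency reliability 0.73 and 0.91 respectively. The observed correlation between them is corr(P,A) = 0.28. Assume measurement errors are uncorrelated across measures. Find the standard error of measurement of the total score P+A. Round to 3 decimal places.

5.441

Var(total) = 207.25 + 52.8528 = 260.103.
True-score variance = 177.646 + 52.8528 = 230.499, so reliability = 0.8862.
Error variance = 260.103 − 230.499 = 29.6037; SEM = √29.6037 = 5.441.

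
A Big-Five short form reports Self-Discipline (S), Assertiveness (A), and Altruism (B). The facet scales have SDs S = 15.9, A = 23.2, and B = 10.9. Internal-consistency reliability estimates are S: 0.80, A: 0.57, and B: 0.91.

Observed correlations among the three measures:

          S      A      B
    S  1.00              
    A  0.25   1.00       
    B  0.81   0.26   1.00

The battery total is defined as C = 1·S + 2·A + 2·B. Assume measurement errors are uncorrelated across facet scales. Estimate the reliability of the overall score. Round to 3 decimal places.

0.765

Var(C) = 15.9² + 2²·23.2² + 2²·10.9² + 2·[2·15.9·23.2·0.25 + 2·15.9·10.9·0.81 + 4·23.2·10.9·0.26] = 2881.01 + 1456.39 = 4337.4.
Under uncorrelated errors the observed covariances equal the true-score covariances, so only the own-variance terms attenuate.
True-score variance = [15.9²·0.80 + 2²·23.2²·0.57 + 2²·10.9²·0.91] + 1456.39 = 1861.9 + 1456.39 = 3318.3.
Reliability = 3318.3 / 4337.4 = 0.765.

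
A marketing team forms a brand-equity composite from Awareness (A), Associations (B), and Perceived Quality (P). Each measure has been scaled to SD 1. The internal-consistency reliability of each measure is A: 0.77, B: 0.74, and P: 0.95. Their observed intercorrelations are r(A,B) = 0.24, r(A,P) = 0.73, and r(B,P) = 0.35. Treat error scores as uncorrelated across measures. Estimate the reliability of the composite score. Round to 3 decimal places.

Var(A+B+P) = 3 + 2·[0.24 + 0.73 + 0.35] = 3 + 2.64 = 5.64.
Under uncorrelated errors the observed covariances equal the true-score covariances, so only the own-variance terms attenuate.
True-score variance = [0.77 + 0.74 + 0.95] + 2.64 = 2.46 + 2.64 = 5.1.
Reliability = 5.1 / 5.64 = 0.904.

0.904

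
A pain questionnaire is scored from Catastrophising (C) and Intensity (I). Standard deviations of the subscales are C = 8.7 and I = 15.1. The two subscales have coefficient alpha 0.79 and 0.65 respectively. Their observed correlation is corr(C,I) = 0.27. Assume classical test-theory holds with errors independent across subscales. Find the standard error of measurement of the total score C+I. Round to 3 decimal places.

Var(total) = 303.7 + 70.9398 = 374.64.
True-score variance = 208.002 + 70.9398 = 278.941, so reliability = 0.7446.
Error variance = 374.64 − 278.941 = 95.6984; SEM = √95.6984 = 9.783.

9.783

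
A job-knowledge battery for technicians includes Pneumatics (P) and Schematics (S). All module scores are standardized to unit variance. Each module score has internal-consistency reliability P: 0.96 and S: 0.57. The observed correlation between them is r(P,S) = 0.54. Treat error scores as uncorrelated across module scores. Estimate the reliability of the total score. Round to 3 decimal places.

0.847

Var(P+S) = 2 + 2·[0.54] = 2 + 1.08 = 3.08.
With uncorrelated errors the cross-covariances are all true-score covariance, so they carry over unchanged; only the diagonal terms shrink to ρᵢσᵢ².
True-score variance = [0.96 + 0.57] + 1.08 = 1.53 + 1.08 = 2.61.
Reliability = 2.61 / 3.08 = 0.847.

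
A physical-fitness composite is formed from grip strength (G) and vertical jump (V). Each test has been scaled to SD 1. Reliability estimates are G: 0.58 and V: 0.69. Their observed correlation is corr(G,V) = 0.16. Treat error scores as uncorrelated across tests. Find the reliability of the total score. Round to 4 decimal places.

0.6853

Var(G+V) = 2 + 2·[0.16] = 2 + 0.32 = 2.32.
Under uncorrelated errors the observed covariances equal the true-score covariances, so only the own-variance terms attenuate.
True-score variance = [0.58 + 0.69] + 0.32 = 1.27 + 0.32 = 1.59.
Reliability = 1.59 / 2.32 = 0.6853.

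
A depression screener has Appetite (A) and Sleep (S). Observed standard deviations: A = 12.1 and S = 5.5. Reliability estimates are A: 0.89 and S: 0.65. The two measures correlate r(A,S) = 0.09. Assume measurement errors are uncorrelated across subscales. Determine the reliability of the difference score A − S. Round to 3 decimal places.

0.838

Var(A−S) = 12.1² + 5.5² − 2·12.1·5.5·0.09 = 176.66 − 11.979 = 164.681.
Because errors are independent across components, Cov(Tᵢ,Tⱼ) = Cov(Xᵢ,Xⱼ); the off-diagonal part of the true-score variance is the same as above.
True-score variance = [12.1²·0.89 + 5.5²·0.65] − 11.979 = 149.967 − 11.979 = 137.988.
Reliability = 137.988 / 164.681 = 0.838.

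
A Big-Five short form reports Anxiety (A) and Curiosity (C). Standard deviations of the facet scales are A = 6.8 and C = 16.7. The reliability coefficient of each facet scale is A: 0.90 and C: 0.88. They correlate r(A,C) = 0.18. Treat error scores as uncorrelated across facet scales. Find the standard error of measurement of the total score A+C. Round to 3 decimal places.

Var(total) = 325.13 + 40.8816 = 366.012.
True-score variance = 287.039 + 40.8816 = 327.921, so reliability = 0.8959.
Error variance = 366.012 − 327.921 = 38.0908; SEM = √38.0908 = 6.172.

6.172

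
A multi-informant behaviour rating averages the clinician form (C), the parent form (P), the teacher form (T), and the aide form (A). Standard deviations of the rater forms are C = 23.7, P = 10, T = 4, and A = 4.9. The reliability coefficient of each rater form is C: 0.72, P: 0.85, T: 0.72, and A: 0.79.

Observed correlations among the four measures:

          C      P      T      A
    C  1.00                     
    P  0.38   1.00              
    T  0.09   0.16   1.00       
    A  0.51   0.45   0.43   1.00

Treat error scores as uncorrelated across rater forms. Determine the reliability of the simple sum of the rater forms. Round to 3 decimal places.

0.833

Var(C+P+T+A) = 23.7² + 10² + 4² + 4.9² + 2·[23.7·10·0.38 + 23.7·4·0.09 + 23.7·4.9·0.51 + 10·4·0.16 + 10·4.9·0.45 + 4·4.9·0.43] = 701.7 + 389.393 = 1091.09.
With uncorrelated errors the cross-covariances are all true-score covariance, so they carry over unchanged; only the diagonal terms shrink to ρᵢσᵢ².
True-score variance = [23.7²·0.72 + 10²·0.85 + 4²·0.72 + 4.9²·0.79] + 389.393 = 519.905 + 389.393 = 909.297.
Reliability = 909.297 / 1091.09 = 0.833.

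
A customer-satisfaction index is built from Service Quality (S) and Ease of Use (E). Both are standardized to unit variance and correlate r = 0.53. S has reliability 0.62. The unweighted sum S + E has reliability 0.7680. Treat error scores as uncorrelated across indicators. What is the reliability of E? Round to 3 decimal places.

0.670

Var(S+E) = 2 + 2·0.53 = 3.060.
True-score variance = ρ_S + ρ_E + 2·0.53, so 0.7680 = (0.62 + ρ_E + 1.06) / 3.060.
ρ_E = 0.7680·3.060 − 0.62 − 1.06 = 0.670.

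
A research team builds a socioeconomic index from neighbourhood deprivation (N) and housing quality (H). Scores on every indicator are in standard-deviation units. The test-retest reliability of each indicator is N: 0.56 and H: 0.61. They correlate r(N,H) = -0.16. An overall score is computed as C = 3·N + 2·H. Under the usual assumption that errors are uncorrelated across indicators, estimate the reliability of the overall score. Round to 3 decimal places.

Var(C) = 3² + 2² + 2·[6·(-0.16)] = 13 − 1.92 = 11.08.
Because errors are independent across components, Cov(Tᵢ,Tⱼ) = Cov(Xᵢ,Xⱼ); the off-diagonal part of the true-score variance is the same as above.
True-score variance = [3²·0.56 + 2²·0.61] − 1.92 = 7.48 − 1.92 = 5.56.
Reliability = 5.56 / 11.08 = 0.502.

0.502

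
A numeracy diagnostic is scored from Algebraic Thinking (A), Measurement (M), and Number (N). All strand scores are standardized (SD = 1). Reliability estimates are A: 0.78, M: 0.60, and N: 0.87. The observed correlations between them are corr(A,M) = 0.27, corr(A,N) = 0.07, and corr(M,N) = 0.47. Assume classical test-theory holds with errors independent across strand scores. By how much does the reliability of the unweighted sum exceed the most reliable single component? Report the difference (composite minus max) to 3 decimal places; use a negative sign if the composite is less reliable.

Var(sum) = 3 + 1.62 = 4.62; true-score variance = 2.25 + 1.62 = 3.87; composite reliability = 0.8377.
Max component reliability = 0.8700.
Difference = 0.8377 − 0.8700 = -0.032.

-0.032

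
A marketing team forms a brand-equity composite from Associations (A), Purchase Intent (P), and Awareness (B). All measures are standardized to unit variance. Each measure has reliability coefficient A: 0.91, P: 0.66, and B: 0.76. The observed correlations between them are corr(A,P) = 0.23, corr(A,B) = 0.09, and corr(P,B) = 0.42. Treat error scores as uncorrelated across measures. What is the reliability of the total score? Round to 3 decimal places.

0.850

Var(A+P+B) = 3 + 2·[0.23 + 0.09 + 0.42] = 3 + 1.48 = 4.48.
Because errors are independent across components, Cov(Tᵢ,Tⱼ) = Cov(Xᵢ,Xⱼ); the off-diagonal part of the true-score variance is the same as above.
True-score variance = [0.91 + 0.66 + 0.76] + 1.48 = 2.33 + 1.48 = 3.81.
Reliability = 3.81 / 4.48 = 0.850.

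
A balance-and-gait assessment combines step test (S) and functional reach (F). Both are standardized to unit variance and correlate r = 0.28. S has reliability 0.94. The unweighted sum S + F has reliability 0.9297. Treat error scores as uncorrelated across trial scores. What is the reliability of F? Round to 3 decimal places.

Var(S+F) = 2 + 2·0.28 = 2.560.
True-score variance = ρ_S + ρ_F + 2·0.28, so 0.9297 = (0.94 + ρ_F + 0.56) / 2.560.
ρ_F = 0.9297·2.560 − 0.94 − 0.56 = 0.880.

0.880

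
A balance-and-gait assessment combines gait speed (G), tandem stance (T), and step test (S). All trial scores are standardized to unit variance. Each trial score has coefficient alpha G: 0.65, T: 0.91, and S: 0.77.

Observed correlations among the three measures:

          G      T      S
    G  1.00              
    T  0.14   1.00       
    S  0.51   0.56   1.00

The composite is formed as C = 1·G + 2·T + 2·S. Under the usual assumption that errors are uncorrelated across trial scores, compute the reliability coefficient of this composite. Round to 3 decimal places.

0.899

Var(C) = 1 + 2² + 2² + 2·[2·0.14 + 2·0.51 + 4·0.56] = 9 + 7.08 = 16.08.
Because errors are independent across components, Cov(Tᵢ,Tⱼ) = Cov(Xᵢ,Xⱼ); the off-diagonal part of the true-score variance is the same as above.
True-score variance = [0.65 + 2²·0.91 + 2²·0.77] + 7.08 = 7.37 + 7.08 = 14.45.
Reliability = 14.45 / 16.08 = 0.899.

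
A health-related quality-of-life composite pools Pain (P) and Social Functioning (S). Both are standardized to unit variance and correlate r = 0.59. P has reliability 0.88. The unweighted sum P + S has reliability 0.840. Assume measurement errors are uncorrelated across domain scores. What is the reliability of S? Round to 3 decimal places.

0.611

Var(P+S) = 2 + 2·0.59 = 3.180.
True-score variance = ρ_P + ρ_S + 2·0.59, so 0.840 = (0.88 + ρ_S + 1.18) / 3.180.
ρ_S = 0.840·3.180 − 0.88 − 1.18 = 0.611.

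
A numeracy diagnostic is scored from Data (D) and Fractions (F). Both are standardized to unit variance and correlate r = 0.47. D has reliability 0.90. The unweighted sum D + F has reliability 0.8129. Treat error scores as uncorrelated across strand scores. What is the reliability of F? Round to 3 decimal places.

0.550

Var(D+F) = 2 + 2·0.47 = 2.940.
True-score variance = ρ_D + ρ_F + 2·0.47, so 0.8129 = (0.90 + ρ_F + 0.94) / 2.940.
ρ_F = 0.8129·2.940 − 0.90 − 0.94 = 0.550.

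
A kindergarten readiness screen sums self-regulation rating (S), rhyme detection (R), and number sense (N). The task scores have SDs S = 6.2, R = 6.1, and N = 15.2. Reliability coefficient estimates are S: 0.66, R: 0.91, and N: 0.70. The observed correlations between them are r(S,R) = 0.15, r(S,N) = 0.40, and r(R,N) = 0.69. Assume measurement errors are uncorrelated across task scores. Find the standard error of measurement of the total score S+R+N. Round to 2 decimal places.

9.26

Var(total) = 306.69 + 214.692 = 521.382.
True-score variance = 220.959 + 214.692 = 435.651, so reliability = 0.8356.
Error variance = 521.382 − 435.651 = 85.7305; SEM = √85.7305 = 9.26.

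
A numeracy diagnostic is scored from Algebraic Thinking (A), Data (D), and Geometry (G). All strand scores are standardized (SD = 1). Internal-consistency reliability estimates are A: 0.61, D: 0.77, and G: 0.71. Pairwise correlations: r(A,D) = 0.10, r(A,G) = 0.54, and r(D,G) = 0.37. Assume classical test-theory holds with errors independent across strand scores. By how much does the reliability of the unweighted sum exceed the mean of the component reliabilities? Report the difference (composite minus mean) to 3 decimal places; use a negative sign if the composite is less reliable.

0.122

Var(sum) = 3 + 2.02 = 5.02; true-score variance = 2.09 + 2.02 = 4.11; composite reliability = 0.8187.
Mean component reliability = 0.6967.
Difference = 0.8187 − 0.6967 = 0.122.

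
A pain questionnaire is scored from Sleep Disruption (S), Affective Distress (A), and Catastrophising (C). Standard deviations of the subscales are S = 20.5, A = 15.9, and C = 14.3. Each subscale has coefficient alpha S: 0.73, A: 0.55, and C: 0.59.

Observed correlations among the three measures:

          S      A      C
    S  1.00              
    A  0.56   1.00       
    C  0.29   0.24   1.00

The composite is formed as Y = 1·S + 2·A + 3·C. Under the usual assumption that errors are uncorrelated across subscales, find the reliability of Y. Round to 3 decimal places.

Var(Y) = 20.5² + 2²·15.9² + 3²·14.3² + 2·[2·20.5·15.9·0.56 + 3·20.5·14.3·0.29 + 6·15.9·14.3·0.24] = 3271.9 + 1895.03 = 5166.93.
With uncorrelated errors the cross-covariances are all true-score covariance, so they carry over unchanged; only the diagonal terms shrink to ρᵢσᵢ².
True-score variance = [20.5²·0.73 + 2²·15.9²·0.55 + 3²·14.3²·0.59] + 1895.03 = 1948.81 + 1895.03 = 3843.84.
Reliability = 3843.84 / 5166.93 = 0.744.

0.744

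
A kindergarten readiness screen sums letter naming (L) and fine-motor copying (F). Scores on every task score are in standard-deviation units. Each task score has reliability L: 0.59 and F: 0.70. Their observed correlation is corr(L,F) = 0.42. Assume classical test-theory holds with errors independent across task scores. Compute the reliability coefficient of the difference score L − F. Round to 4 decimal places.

Var(L−F) = 1 + 1 − 2·0.42 = 2 − 0.84 = 1.16.
With uncorrelated errors the cross-covariances are all true-score covariance, so they carry over unchanged; only the diagonal terms shrink to ρᵢσᵢ².
True-score variance = [0.59 + 0.70] − 0.84 = 1.29 − 0.84 = 0.45.
Reliability = 0.45 / 1.16 = 0.3879.

0.3879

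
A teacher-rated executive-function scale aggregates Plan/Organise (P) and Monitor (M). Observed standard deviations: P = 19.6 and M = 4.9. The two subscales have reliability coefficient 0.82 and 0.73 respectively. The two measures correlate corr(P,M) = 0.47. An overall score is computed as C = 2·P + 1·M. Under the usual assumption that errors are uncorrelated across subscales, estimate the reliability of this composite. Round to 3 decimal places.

0.837

Var(C) = 2²·19.6² + 4.9² + 2·[2·19.6·4.9·0.47] = 1560.65 + 180.555 = 1741.21.
Under uncorrelated errors the observed covariances equal the true-score covariances, so only the own-variance terms attenuate.
True-score variance = [2²·19.6²·0.82 + 4.9²·0.73] + 180.555 = 1277.57 + 180.555 = 1458.13.
Reliability = 1458.13 / 1741.21 = 0.837.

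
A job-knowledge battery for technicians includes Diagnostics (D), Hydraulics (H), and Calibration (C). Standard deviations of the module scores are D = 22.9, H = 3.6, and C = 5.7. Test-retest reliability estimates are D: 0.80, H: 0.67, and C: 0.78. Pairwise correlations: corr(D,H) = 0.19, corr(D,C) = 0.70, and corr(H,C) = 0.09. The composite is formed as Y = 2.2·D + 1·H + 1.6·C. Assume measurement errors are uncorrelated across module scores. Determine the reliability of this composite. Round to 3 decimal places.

0.842

Var(Y) = 2.2²·22.9² + 3.6² + 1.6²·5.7² + 2·[2.2·22.9·3.6·0.19 + 3.52·22.9·5.7·0.70 + 1.6·3.6·5.7·0.09] = 2634.28 + 718.081 = 3352.36.
With uncorrelated errors the cross-covariances are all true-score covariance, so they carry over unchanged; only the diagonal terms shrink to ρᵢσᵢ².
True-score variance = [2.2²·22.9²·0.80 + 3.6²·0.67 + 1.6²·5.7²·0.78] + 718.081 = 2104.07 + 718.081 = 2822.16.
Reliability = 2822.16 / 3352.36 = 0.842.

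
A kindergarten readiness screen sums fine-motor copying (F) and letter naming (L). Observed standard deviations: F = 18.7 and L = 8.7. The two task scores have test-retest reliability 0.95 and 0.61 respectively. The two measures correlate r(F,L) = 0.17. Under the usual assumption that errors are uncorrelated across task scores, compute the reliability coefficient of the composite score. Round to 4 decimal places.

0.9022

Var(F+L) = 18.7² + 8.7² + 2·[18.7·8.7·0.17] = 425.38 + 55.3146 = 480.695.
Under uncorrelated errors the observed covariances equal the true-score covariances, so only the own-variance terms attenuate.
True-score variance = [18.7²·0.95 + 8.7²·0.61] + 55.3146 = 378.376 + 55.3146 = 433.691.
Reliability = 433.691 / 480.695 = 0.9022.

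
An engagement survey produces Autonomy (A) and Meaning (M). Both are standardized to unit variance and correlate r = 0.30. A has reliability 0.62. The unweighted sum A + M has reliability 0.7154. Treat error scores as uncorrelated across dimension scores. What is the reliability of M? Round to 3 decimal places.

Var(A+M) = 2 + 2·0.30 = 2.600.
True-score variance = ρ_A + ρ_M + 2·0.30, so 0.7154 = (0.62 + ρ_M + 0.60) / 2.600.
ρ_M = 0.7154·2.600 − 0.62 − 0.60 = 0.640.

0.640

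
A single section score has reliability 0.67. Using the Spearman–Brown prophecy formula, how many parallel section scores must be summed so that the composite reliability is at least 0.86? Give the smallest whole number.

4

k ≥ ρ*(1−ρ₁)/(ρ₁(1−ρ*)) = 0.86·0.33 / (0.67·0.14) = 3.026.
Smallest integer k = 4.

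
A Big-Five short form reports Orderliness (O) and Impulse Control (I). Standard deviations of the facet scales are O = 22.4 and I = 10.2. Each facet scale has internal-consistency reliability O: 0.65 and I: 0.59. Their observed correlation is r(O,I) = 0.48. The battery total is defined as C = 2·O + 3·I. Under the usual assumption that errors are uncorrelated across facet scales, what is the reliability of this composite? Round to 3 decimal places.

Var(C) = 2²·22.4² + 3²·10.2² + 2·[6·22.4·10.2·0.48] = 2943.4 + 1316.04 = 4259.44.
Under uncorrelated errors the observed covariances equal the true-score covariances, so only the own-variance terms attenuate.
True-score variance = [2²·22.4²·0.65 + 3²·10.2²·0.59] + 1316.04 = 1857.03 + 1316.04 = 3173.07.
Reliability = 3173.07 / 4259.44 = 0.745.

0.745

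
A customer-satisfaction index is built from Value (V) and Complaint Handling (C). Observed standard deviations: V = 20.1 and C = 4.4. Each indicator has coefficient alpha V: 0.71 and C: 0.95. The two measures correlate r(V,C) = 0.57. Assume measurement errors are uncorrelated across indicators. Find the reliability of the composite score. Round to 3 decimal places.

0.775

Var(V+C) = 20.1² + 4.4² + 2·[20.1·4.4·0.57] = 423.37 + 100.822 = 524.192.
Because errors are independent across components, Cov(Tᵢ,Tⱼ) = Cov(Xᵢ,Xⱼ); the off-diagonal part of the true-score variance is the same as above.
True-score variance = [20.1²·0.71 + 4.4²·0.95] + 100.822 = 305.239 + 100.822 = 406.061.
Reliability = 406.061 / 524.192 = 0.775.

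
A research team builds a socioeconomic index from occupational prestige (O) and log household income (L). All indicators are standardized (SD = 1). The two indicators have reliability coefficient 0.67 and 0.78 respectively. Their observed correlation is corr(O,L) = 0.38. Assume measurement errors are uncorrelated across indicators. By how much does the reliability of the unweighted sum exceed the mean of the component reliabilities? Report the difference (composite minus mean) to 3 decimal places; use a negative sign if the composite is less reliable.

Var(sum) = 2 + 0.76 = 2.76; true-score variance = 1.45 + 0.76 = 2.21; composite reliability = 0.8007.
Mean component reliability = 0.7250.
Difference = 0.8007 − 0.7250 = 0.076.

0.076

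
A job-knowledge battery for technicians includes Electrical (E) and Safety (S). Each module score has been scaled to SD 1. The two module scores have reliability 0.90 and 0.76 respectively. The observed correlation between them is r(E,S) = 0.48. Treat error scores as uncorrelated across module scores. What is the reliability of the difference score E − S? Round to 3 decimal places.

0.673

Var(E−S) = 1 + 1 − 2·0.48 = 2 − 0.96 = 1.04.
Because errors are independent across components, Cov(Tᵢ,Tⱼ) = Cov(Xᵢ,Xⱼ); the off-diagonal part of the true-score variance is the same as above.
True-score variance = [0.90 + 0.76] − 0.96 = 1.66 − 0.96 = 0.7.
Reliability = 0.7 / 1.04 = 0.673.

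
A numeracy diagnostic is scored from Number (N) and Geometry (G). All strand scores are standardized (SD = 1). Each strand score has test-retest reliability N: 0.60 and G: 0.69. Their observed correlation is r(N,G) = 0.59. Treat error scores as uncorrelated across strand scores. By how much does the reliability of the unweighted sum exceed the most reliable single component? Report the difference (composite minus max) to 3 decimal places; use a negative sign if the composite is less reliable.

0.087

Var(sum) = 2 + 1.18 = 3.18; true-score variance = 1.29 + 1.18 = 2.47; composite reliability = 0.7767.
Max component reliability = 0.6900.
Difference = 0.7767 − 0.6900 = 0.087.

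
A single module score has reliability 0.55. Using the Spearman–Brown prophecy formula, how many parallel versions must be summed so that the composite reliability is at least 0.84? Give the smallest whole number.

5

k ≥ ρ*(1−ρ₁)/(ρ₁(1−ρ*)) = 0.84·0.45 / (0.55·0.16) = 4.295.
Smallest integer k = 5.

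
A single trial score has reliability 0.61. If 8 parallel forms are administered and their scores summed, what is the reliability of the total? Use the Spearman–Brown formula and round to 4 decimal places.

0.9260

ρ_k = kρ / (1 + (k−1)ρ) = 8·0.61 / (1 + 7·0.61) = 4.880 / 5.270 = 0.9260.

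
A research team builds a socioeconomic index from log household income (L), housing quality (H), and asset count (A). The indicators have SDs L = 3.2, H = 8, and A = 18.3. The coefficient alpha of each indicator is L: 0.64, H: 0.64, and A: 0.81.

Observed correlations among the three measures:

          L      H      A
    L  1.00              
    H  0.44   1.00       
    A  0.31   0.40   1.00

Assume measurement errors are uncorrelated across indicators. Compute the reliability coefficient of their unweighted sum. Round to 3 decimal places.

0.846

Var(L+H+A) = 3.2² + 8² + 18.3² + 2·[3.2·8·0.44 + 3.2·18.3·0.31 + 8·18.3·0.40] = 409.13 + 175.955 = 585.085.
With uncorrelated errors the cross-covariances are all true-score covariance, so they carry over unchanged; only the diagonal terms shrink to ρᵢσᵢ².
True-score variance = [3.2²·0.64 + 8²·0.64 + 18.3²·0.81] + 175.955 = 318.775 + 175.955 = 494.73.
Reliability = 494.73 / 585.085 = 0.846.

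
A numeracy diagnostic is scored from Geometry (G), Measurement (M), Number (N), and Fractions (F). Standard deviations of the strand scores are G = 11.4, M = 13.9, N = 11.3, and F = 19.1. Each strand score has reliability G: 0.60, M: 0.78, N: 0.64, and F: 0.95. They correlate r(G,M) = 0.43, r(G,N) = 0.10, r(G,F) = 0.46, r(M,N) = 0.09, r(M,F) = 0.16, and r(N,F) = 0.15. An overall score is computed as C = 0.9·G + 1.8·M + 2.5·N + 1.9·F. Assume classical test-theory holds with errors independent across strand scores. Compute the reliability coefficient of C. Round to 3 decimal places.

Var(C) = 0.9²·11.4² + 1.8²·13.9² + 2.5²·11.3² + 1.9²·19.1² + 2·[1.62·11.4·13.9·0.43 + 2.25·11.4·11.3·0.10 + 1.71·11.4·19.1·0.46 + 4.5·13.9·11.3·0.09 + 3.42·13.9·19.1·0.16 + 4.75·11.3·19.1·0.15] = 2846.29 + 1346.62 = 4192.92.
Under uncorrelated errors the observed covariances equal the true-score covariances, so only the own-variance terms attenuate.
True-score variance = [0.9²·11.4²·0.60 + 1.8²·13.9²·0.78 + 2.5²·11.3²·0.64 + 1.9²·19.1²·0.95] + 1346.62 = 2313.32 + 1346.62 = 3659.94.
Reliability = 3659.94 / 4192.92 = 0.873.

0.873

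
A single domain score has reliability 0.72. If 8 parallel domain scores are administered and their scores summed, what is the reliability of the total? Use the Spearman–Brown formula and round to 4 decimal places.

0.9536

ρ_k = kρ / (1 + (k−1)ρ) = 8·0.72 / (1 + 7·0.72) = 5.760 / 6.040 = 0.9536.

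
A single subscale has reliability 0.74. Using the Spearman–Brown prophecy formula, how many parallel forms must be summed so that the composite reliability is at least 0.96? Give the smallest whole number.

9

k ≥ ρ*(1−ρ₁)/(ρ₁(1−ρ*)) = 0.96·0.26 / (0.74·0.04) = 8.432.
Smallest integer k = 9.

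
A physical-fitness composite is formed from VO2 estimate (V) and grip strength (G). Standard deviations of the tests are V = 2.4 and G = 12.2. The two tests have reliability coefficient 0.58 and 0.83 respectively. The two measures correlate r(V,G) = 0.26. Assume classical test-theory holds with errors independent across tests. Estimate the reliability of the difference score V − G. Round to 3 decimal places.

Var(V−G) = 2.4² + 12.2² − 2·2.4·12.2·0.26 = 154.6 − 15.2256 = 139.374.
With uncorrelated errors the cross-covariances are all true-score covariance, so they carry over unchanged; only the diagonal terms shrink to ρᵢσᵢ².
True-score variance = [2.4²·0.58 + 12.2²·0.83] − 15.2256 = 126.878 − 15.2256 = 111.652.
Reliability = 111.652 / 139.374 = 0.801.

0.801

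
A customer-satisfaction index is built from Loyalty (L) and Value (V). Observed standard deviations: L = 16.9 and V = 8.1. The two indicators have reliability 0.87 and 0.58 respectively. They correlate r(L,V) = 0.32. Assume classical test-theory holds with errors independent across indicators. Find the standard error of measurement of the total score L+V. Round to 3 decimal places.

8.043

Var(total) = 351.22 + 87.6096 = 438.83.
True-score variance = 286.534 + 87.6096 = 374.144, so reliability = 0.8526.
Error variance = 438.83 − 374.144 = 64.6855; SEM = √64.6855 = 8.043.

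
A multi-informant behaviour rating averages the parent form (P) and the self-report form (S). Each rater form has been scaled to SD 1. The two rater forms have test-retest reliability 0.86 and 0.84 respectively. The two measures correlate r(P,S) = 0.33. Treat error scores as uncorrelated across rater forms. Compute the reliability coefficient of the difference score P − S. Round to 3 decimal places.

0.776

Var(P−S) = 1 + 1 − 2·0.33 = 2 − 0.66 = 1.34.
Under uncorrelated errors the observed covariances equal the true-score covariances, so only the own-variance terms attenuate.
True-score variance = [0.86 + 0.84] − 0.66 = 1.7 − 0.66 = 1.04.
Reliability = 1.04 / 1.34 = 0.776.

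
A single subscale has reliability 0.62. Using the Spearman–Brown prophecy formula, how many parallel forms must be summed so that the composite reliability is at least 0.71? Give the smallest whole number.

k ≥ ρ*(1−ρ₁)/(ρ₁(1−ρ*)) = 0.71·0.38 / (0.62·0.29) = 1.501.
Smallest integer k = 2.

2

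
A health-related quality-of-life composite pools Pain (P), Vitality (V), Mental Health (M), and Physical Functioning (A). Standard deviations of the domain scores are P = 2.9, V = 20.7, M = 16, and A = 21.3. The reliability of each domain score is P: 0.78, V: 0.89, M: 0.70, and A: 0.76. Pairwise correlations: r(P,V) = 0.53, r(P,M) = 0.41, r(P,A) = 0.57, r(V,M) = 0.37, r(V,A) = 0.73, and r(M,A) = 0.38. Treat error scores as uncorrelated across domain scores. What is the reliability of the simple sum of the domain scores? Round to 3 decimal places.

0.905

Var(P+V+M+A) = 2.9² + 20.7² + 16² + 21.3² + 2·[2.9·20.7·0.53 + 2.9·16·0.41 + 2.9·21.3·0.57 + 20.7·16·0.37 + 20.7·21.3·0.73 + 16·21.3·0.38] = 1146.59 + 1319.92 = 2466.51.
With uncorrelated errors the cross-covariances are all true-score covariance, so they carry over unchanged; only the diagonal terms shrink to ρᵢσᵢ².
True-score variance = [2.9²·0.78 + 20.7²·0.89 + 16²·0.70 + 21.3²·0.76] + 1319.92 = 911.92 + 1319.92 = 2231.84.
Reliability = 2231.84 / 2466.51 = 0.905.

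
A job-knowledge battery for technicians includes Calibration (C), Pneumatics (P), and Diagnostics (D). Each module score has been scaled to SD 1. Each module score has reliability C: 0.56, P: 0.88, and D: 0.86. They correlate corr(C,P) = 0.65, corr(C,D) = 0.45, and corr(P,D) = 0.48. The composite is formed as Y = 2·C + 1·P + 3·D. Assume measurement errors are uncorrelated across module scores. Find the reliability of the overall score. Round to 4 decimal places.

Var(Y) = 2² + 1 + 3² + 2·[2·0.65 + 6·0.45 + 3·0.48] = 14 + 10.88 = 24.88.
With uncorrelated errors the cross-covariances are all true-score covariance, so they carry over unchanged; only the diagonal terms shrink to ρᵢσᵢ².
True-score variance = [2²·0.56 + 0.88 + 3²·0.86] + 10.88 = 10.86 + 10.88 = 21.74.
Reliability = 21.74 / 24.88 = 0.8738.

0.8738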